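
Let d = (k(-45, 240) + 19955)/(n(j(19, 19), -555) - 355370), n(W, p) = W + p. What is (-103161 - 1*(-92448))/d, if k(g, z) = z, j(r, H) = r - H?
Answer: 762604905/4039 ≈ 1.8881e+5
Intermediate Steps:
d = -4039/71185 (d = (240 + 19955)/(((19 - 1*19) - 555) - 355370) = 20195/(((19 - 19) - 555) - 355370) = 20195/((0 - 555) - 355370) = 20195/(-555 - 355370) = 20195/(-355925) = 20195*(-1/355925) = -4039/71185 ≈ -0.056739)
(-103161 - 1*(-92448))/d = (-103161 - 1*(-92448))/(-4039/71185) = (-103161 + 92448)*(-71185/4039) = -10713*(-71185/4039) = 762604905/4039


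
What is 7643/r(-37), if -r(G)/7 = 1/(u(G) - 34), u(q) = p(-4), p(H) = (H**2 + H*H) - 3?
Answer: 38215/7 ≈ 5459.3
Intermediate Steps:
p(H) = -3 + 2*H**2 (p(H) = (H**2 + H**2) - 3 = 2*H**2 - 3 = -3 + 2*H**2)
u(q) = 29 (u(q) = -3 + 2*(-4)**2 = -3 + 2*16 = -3 + 32 = 29)
r(G) = 7/5 (r(G) = -7/(29 - 34) = -7/(-5) = -7*(-1/5) = 7/5)
7643/r(-37) = 7643/(7/5) = 7643*(5/7) = 38215/7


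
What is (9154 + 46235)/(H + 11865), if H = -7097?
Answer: 55389/4768 ≈ 11.617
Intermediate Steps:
(9154 + 46235)/(H + 11865) = (9154 + 46235)/(-7097 + 11865) = 55389/4768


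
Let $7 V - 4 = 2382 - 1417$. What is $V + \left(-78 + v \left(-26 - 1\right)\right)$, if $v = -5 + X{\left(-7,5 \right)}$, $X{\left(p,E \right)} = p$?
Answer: $\frac{2691}{7} \approx 384.43$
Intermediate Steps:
$v = -12$ ($v = -5 - 7 = -12$)
$V = \frac{969}{7}$ ($V = \frac{4}{7} + \frac{2382 - 1417}{7} = \frac{4}{7} + \frac{1}{7} \cdot 965 = \frac{4}{7} + \frac{965}{7} = \frac{969}{7} \approx 138.43$)
$V + \left(-78 + v \left(-26 - 1\right)\right) = \frac{969}{7} - \left(78 + 12 \left(-26 - 1\right)\right) = \frac{969}{7} - -246 = \frac{969}{7} + \left(-78 + 324\right) = \frac{969}{7} + 246 = \frac{2691}{7}$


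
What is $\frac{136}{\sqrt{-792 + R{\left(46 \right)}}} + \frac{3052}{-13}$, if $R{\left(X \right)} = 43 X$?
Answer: $- \frac{3052}{13} + \frac{68 \sqrt{1186}}{593} \approx -230.82$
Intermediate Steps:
$\frac{136}{\sqrt{-792 + R{\left(46 \right)}}} + \frac{3052}{-13} = \frac{136}{\sqrt{-792 + 43 \cdot 46}} + \frac{3052}{-13} = \frac{136}{\sqrt{-792 + 1978}} + 3052 \left(- \frac{1}{13}\right) = \frac{136}{\sqrt{1186}} - \frac{3052}{13} = 136 \frac{\sqrt{1186}}{1186} - \frac{3052}{13} = \frac{68 \sqrt{1186}}{593} - \frac{3052}{13} = - \frac{3052}{13} + \frac{68 \sqrt{1186}}{593}$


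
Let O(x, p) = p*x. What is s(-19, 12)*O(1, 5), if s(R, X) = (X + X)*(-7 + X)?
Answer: 600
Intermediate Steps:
s(R, X) = 2*X*(-7 + X) (s(R, X) = (2*X)*(-7 + X) = 2*X*(-7 + X))
s(-19, 12)*O(1, 5) = (2*12*(-7 + 12))*(5*1) = (2*12*5)*5 = 120*5 = 600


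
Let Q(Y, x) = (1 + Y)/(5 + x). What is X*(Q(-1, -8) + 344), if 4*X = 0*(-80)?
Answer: 0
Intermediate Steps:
Q(Y, x) = (1 + Y)/(5 + x)
X = 0 (X = (0*(-80))/4 = (1/4)*0 = 0)
X*(Q(-1, -8) + 344) = 0*((1 - 1)/(5 - 8) + 344) = 0*(0/(-3) + 344) = 0*(-1/3*0 + 344) = 0*(0 + 344) = 0*344 = 0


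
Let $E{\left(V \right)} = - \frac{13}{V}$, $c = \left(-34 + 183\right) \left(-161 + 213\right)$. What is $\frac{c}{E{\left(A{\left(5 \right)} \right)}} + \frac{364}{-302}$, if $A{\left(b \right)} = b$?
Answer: $- \frac{450162}{151} \approx -2981.2$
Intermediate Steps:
$c = 7748$ ($c = 149 \cdot 52 = 7748$)
$\frac{c}{E{\left(A{\left(5 \right)} \right)}} + \frac{364}{-302} = \frac{7748}{\left(-13\right) \frac{1}{5}} + \frac{364}{-302} = \frac{7748}{\left(-13\right) \frac{1}{5}} + 364 \left(- \frac{1}{302}\right) = \frac{7748}{- \frac{13}{5}} - \frac{182}{151} = 7748 \left(- \frac{5}{13}\right) - \frac{182}{151} = -2980 - \frac{182}{151} = - \frac{450162}{151}$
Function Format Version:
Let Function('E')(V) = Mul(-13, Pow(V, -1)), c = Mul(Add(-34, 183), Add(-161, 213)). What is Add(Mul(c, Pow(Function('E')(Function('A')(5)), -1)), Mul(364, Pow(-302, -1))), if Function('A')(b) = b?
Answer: Rational(-450162, 151) ≈ -2981.2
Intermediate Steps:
c = 7748 (c = Mul(149, 52) = 7748)
Add(Mul(c, Pow(Function('E')(Function('A')(5)), -1)), Mul(364, Pow(-302, -1))) = Add(Mul(7748, Pow(Mul(-13, Pow(5, -1)), -1)), Mul(364, Pow(-302, -1))) = Add(Mul(7748, Pow(Mul(-13, Rational(1, 5)), -1)), Mul(364, Rational(-1, 302))) = Add(Mul(7748, Pow(Rational(-13, 5), -1)), Rational(-182, 151)) = Add(Mul(7748, Rational(-5, 13)), Rational(-182, 151)) = Add(-2980, Rational(-182, 151)) = Rational(-450162, 151)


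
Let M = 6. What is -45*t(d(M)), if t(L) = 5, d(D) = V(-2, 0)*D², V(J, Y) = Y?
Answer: -225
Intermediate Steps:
d(D) = 0 (d(D) = 0*D² = 0)
-45*t(d(M)) = -45*5 = -225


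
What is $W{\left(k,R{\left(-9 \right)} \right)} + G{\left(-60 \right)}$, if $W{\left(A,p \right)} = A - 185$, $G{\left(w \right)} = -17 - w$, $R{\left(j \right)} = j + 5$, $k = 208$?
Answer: $66$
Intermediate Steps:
$R{\left(j \right)} = 5 + j$
$W{\left(A,p \right)} = -185 + A$
$W{\left(k,R{\left(-9 \right)} \right)} + G{\left(-60 \right)} = \left(-185 + 208\right) - -43 = 23 + \left(-17 + 60\right) = 23 + 43 = 66$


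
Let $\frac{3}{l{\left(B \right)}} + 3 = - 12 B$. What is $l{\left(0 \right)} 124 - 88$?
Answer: $-212$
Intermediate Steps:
$l{\left(B \right)} = \frac{3}{-3 - 12 B}$
$l{\left(0 \right)} 124 - 88 = - \frac{1}{1 + 4 \cdot 0} \cdot 124 - 88 = - \frac{1}{1 + 0} \cdot 124 - 88 = - 1^{-1} \cdot 124 - 88 = \left(-1\right) 1 \cdot 124 - 88 = \left(-1\right) 124 - 88 = -124 - 88 = -212$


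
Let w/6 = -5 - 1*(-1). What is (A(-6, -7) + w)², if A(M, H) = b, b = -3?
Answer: 729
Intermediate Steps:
A(M, H) = -3
w = -24 (w = 6*(-5 - 1*(-1)) = 6*(-5 + 1) = 6*(-4) = -24)
(A(-6, -7) + w)² = (-3 - 24)² = (-27)² = 729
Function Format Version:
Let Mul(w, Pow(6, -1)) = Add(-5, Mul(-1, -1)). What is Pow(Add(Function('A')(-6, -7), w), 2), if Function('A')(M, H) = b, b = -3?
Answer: 729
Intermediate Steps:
Function('A')(M, H) = -3
w = -24 (w = Mul(6, Add(-5, Mul(-1, -1))) = Mul(6, Add(-5, 1)) = Mul(6, -4) = -24)
Pow(Add(Function('A')(-6, -7), w), 2) = Pow(Add(-3, -24), 2) = Pow(-27, 2) = 729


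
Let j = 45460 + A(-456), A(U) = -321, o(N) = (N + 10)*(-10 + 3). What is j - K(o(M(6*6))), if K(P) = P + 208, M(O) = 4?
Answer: 45029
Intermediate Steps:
o(N) = -70 - 7*N (o(N) = (10 + N)*(-7) = -70 - 7*N)
K(P) = 208 + P
j = 45139 (j = 45460 - 321 = 45139)
j - K(o(M(6*6))) = 45139 - (208 + (-70 - 7*4)) = 45139 - (208 + (-70 - 28)) = 45139 - (208 - 98) = 45139 - 1*110 = 45139 - 110 = 45029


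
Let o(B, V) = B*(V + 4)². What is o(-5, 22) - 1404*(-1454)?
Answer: 2038036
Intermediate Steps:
o(B, V) = B*(4 + V)²
o(-5, 22) - 1404*(-1454) = -5*(4 + 22)² - 1404*(-1454) = -5*26² + 2041416 = -5*676 + 2041416 = -3380 + 2041416 = 2038036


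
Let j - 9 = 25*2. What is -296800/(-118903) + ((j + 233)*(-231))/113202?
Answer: 4263018074/2243342901 ≈ 1.9003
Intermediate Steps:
j = 59 (j = 9 + 25*2 = 9 + 50 = 59)
-296800/(-118903) + ((j + 233)*(-231))/113202 = -296800/(-118903) + ((59 + 233)*(-231))/113202 = -296800*(-1/118903) + (292*(-231))*(1/113202) = 296800/118903 - 67452*1/113202 = 296800/118903 - 11242/18867 = 4263018074/2243342901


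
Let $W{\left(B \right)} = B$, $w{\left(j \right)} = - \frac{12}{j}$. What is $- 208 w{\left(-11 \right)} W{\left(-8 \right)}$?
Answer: $\frac{19968}{11} \approx 1815.3$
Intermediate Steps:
$- 208 w{\left(-11 \right)} W{\left(-8 \right)} = - 208 \left(- \frac{12}{-11}\right) \left(-8\right) = - 208 \left(\left(-12\right) \left(- \frac{1}{11}\right)\right) \left(-8\right) = \left(-208\right) \frac{12}{11} \left(-8\right) = \left(- \frac{2496}{11}\right) \left(-8\right) = \frac{19968}{11}$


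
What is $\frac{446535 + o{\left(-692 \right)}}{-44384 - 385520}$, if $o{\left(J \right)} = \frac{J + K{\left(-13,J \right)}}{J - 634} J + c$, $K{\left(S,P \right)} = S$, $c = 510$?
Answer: $- \frac{98715635}{95008784} \approx -1.039$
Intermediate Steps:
$o{\left(J \right)} = 510 + \frac{J \left(-13 + J\right)}{-634 + J}$ ($o{\left(J \right)} = \frac{J - 13}{J - 634} J + 510 = \frac{-13 + J}{-634 + J} J + 510 = \frac{J \left(-13 + J\right)}{-634 + J} + 510 = 510 + \frac{J \left(-13 + J\right)}{-634 + J}$)
$\frac{446535 + o{\left(-692 \right)}}{-44384 - 385520} = \frac{446535 + \frac{-323340 + \left(-692\right)^{2} + 497 \left(-692\right)}{-634 - 692}}{-44384 - 385520} = \frac{446535 + \frac{-323340 + 478864 - 343924}{-1326}}{-429904} = \left(446535 - - \frac{31400}{221}\right) \left(- \frac{1}{429904}\right) = \left(446535 + \frac{31400}{221}\right) \left(- \frac{1}{429904}\right) = \frac{98715635}{221} \left(- \frac{1}{429904}\right) = - \frac{98715635}{95008784}$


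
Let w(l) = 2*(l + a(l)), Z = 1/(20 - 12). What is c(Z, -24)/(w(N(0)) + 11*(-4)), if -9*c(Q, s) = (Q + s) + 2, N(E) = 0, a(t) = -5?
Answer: -175/3888 ≈ -0.045010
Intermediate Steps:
Z = ⅛ (Z = 1/8 = ⅛ ≈ 0.12500)
w(l) = -10 + 2*l (w(l) = 2*(l - 5) = 2*(-5 + l) = -10 + 2*l)
c(Q, s) = -2/9 - Q/9 - s/9 (c(Q, s) = -((Q + s) + 2)/9 = -(2 + Q + s)/9 = -2/9 - Q/9 - s/9)
c(Z, -24)/(w(N(0)) + 11*(-4)) = (-2/9 - ⅑*⅛ - ⅑*(-24))/((-10 + 2*0) + 11*(-4)) = (-2/9 - 1/72 + 8/3)/((-10 + 0) - 44) = 175/(72*(-10 - 44)) = (175/72)/(-54) = (175/72)*(-1/54) = -175/3888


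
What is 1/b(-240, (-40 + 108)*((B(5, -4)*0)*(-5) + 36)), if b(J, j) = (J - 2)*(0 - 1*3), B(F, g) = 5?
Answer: 1/726 ≈ 0.0013774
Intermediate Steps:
b(J, j) = 6 - 3*J (b(J, j) = (-2 + J)*(0 - 3) = (-2 + J)*(-3) = 6 - 3*J)
1/b(-240, (-40 + 108)*((B(5, -4)*0)*(-5) + 36)) = 1/(6 - 3*(-240)) = 1/(6 + 720) = 1/726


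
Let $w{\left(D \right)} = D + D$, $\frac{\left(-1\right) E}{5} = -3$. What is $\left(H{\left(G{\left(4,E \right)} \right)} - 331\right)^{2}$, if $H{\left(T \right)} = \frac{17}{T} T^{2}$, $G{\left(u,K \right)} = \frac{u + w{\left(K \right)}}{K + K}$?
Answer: $\frac{21864976}{225} \approx 97178.0$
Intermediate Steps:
$E = 15$ ($E = \left(-5\right) \left(-3\right) = 15$)
$w{\left(D \right)} = 2 D$
$G{\left(u,K \right)} = \frac{u + 2 K}{2 K}$ ($G{\left(u,K \right)} = \frac{u + 2 K}{K + K} = \frac{u + 2 K}{2 K}$)
$H{\left(T \right)} = 17 T$
$\left(H{\left(G{\left(4,E \right)} \right)} - 331\right)^{2} = \left(17 \frac{15 + \frac{1}{2} \cdot 4}{15} - 331\right)^{2} = \left(17 \frac{15 + 2}{15} - 331\right)^{2} = \left(17 \cdot \frac{1}{15} \cdot 17 - 331\right)^{2} = \left(17 \cdot \frac{17}{15} - 331\right)^{2} = \left(\frac{289}{15} - 331\right)^{2} = \left(- \frac{4676}{15}\right)^{2} = \frac{21864976}{225}$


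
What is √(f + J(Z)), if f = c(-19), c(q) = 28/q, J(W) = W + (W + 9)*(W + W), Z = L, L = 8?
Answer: 42*√57/19 ≈ 16.689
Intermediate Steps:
Z = 8
J(W) = W + 2*W*(9 + W) (J(W) = W + (9 + W)*(2*W) = W + 2*W*(9 + W))
f = -28/19 (f = 28/(-19) = 28*(-1/19) = -28/19 ≈ -1.4737)
√(f + J(Z)) = √(-28/19 + 8*(19 + 2*8)) = √(-28/19 + 8*(19 + 16)) = √(-28/19 + 8*35) = √(-28/19 + 280) = √(5292/19) = 42*√57/19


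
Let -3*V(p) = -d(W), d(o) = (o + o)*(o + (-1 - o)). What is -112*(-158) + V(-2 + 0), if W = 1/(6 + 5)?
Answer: 583966/33 ≈ 17696.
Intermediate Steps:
W = 1/11 ≈ 0.090909
d(o) = -2*o (d(o) = (2*o)*(-1) = -2*o)
V(p) = -2/33 (V(p) = -(-1)*(-2*1/11)/3 = -(-1)*(-2)/(3*11) = -⅓*2/11 = -2/33)
-112*(-158) + V(-2 + 0) = -112*(-158) - 2/33 = 17696 - 2/33 = 583966/33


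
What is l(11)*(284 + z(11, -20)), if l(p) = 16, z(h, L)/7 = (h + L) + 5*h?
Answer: 9696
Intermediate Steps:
z(h, L) = 7*L + 42*h (z(h, L) = 7*((h + L) + 5*h) = 7*((L + h) + 5*h) = 7*(L + 6*h) = 7*L + 42*h)
l(11)*(284 + z(11, -20)) = 16*(284 + (7*(-20) + 42*11)) = 16*(284 + (-140 + 462)) = 16*(284 + 322) = 16*606 = 9696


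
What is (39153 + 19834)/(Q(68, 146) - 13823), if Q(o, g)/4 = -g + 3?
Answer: -58987/14395 ≈ -4.0977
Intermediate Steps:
Q(o, g) = 12 - 4*g (Q(o, g) = 4*(-g + 3) = 4*(3 - g) = 12 - 4*g)
(39153 + 19834)/(Q(68, 146) - 13823) = (39153 + 19834)/((12 - 4*146) - 13823) = 58987/((12 - 584) - 13823) = 58987/(-572 - 13823) = 58987/(-14395) = 58987*(-1/14395) = -58987/14395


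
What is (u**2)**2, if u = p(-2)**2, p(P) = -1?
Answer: 1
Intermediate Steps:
u = 1 (u = (-1)**2 = 1)
(u**2)**2 = (1**2)**2 = 1**2 = 1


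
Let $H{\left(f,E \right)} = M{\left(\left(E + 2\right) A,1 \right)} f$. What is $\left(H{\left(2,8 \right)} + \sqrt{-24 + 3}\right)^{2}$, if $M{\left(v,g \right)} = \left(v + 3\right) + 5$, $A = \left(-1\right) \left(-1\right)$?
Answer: $\left(36 + i \sqrt{21}\right)^{2} \approx 1275.0 + 329.95 i$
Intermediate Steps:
$A = 1$
$M{\left(v,g \right)} = 8 + v$ ($M{\left(v,g \right)} = \left(3 + v\right) + 5 = 8 + v$)
$H{\left(f,E \right)} = f \left(10 + E\right)$ ($H{\left(f,E \right)} = \left(8 + \left(E + 2\right) 1\right) f = \left(8 + \left(2 + E\right) 1\right) f = \left(8 + \left(2 + E\right)\right) f = \left(10 + E\right) f = f \left(10 + E\right)$)
$\left(H{\left(2,8 \right)} + \sqrt{-24 + 3}\right)^{2} = \left(2 \left(10 + 8\right) + \sqrt{-24 + 3}\right)^{2} = \left(2 \cdot 18 + \sqrt{-21}\right)^{2} = \left(36 + i \sqrt{21}\right)^{2}$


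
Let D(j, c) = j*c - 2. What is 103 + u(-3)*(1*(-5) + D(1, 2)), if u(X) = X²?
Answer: 58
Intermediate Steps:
D(j, c) = -2 + c*j (D(j, c) = c*j - 2 = -2 + c*j)
103 + u(-3)*(1*(-5) + D(1, 2)) = 103 + (-3)²*(1*(-5) + (-2 + 2*1)) = 103 + 9*(-5 + (-2 + 2)) = 103 + 9*(-5 + 0) = 103 + 9*(-5) = 103 - 45 = 58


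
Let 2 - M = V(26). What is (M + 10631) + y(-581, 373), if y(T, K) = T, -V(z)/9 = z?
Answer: 10286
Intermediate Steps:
V(z) = -9*z
M = 236 (M = 2 - (-9)*26 = 2 - 1*(-234) = 2 + 234 = 236)
(M + 10631) + y(-581, 373) = (236 + 10631) - 581 = 10867 - 581 = 10286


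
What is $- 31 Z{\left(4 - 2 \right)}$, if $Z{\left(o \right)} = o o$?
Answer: $-124$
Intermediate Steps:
$Z{\left(o \right)} = o^{2}$
$- 31 Z{\left(4 - 2 \right)} = - 31 \left(4 - 2\right)^{2} = - 31 \cdot 2^{2} = \left(-31\right) 4 = -124$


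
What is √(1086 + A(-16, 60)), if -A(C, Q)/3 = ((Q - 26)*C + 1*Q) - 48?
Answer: 3*√298 ≈ 51.788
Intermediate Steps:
A(C, Q) = 144 - 3*Q - 3*C*(-26 + Q) (A(C, Q) = -3*(((Q - 26)*C + 1*Q) - 48) = -3*(((-26 + Q)*C + Q) - 48) = -3*((C*(-26 + Q) + Q) - 48) = -3*((Q + C*(-26 + Q)) - 48) = -3*(-48 + Q + C*(-26 + Q)) = 144 - 3*Q - 3*C*(-26 + Q))
√(1086 + A(-16, 60)) = √(1086 + (144 - 3*60 + 78*(-16) - 3*(-16)*60)) = √(1086 + (144 - 180 - 1248 + 2880)) = √(1086 + 1596) = √2682 = 3*√298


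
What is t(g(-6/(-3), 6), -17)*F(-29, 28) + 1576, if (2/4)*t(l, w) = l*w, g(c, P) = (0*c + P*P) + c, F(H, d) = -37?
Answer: 49380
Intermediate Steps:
g(c, P) = c + P² (g(c, P) = (0 + P²) + c = P² + c = c + P²)
t(l, w) = 2*l*w (t(l, w) = 2*(l*w) = 2*l*w)
t(g(-6/(-3), 6), -17)*F(-29, 28) + 1576 = (2*(-6/(-3) + 6²)*(-17))*(-37) + 1576 = (2*(-6*(-⅓) + 36)*(-17))*(-37) + 1576 = (2*(2 + 36)*(-17))*(-37) + 1576 = (2*38*(-17))*(-37) + 1576 = -1292*(-37) + 1576 = 47804 + 1576 = 49380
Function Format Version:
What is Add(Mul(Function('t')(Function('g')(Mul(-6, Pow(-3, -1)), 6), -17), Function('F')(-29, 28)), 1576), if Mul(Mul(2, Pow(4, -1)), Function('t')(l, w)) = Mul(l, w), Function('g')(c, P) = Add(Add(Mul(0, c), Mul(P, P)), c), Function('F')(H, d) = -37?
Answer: 49380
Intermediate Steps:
Function('g')(c, P) = Add(c, Pow(P, 2)) (Function('g')(c, P) = Add(Add(0, Pow(P, 2)), c) = Add(Pow(P, 2), c) = Add(c, Pow(P, 2)))
Function('t')(l, w) = Mul(2, l, w) (Function('t')(l, w) = Mul(2, Mul(l, w)) = Mul(2, l, w))
Add(Mul(Function('t')(Function('g')(Mul(-6, Pow(-3, -1)), 6), -17), Function('F')(-29, 28)), 1576) = Add(Mul(Mul(2, Add(Mul(-6, Pow(-3, -1)), Pow(6, 2)), -17), -37), 1576) = Add(Mul(Mul(2, Add(Mul(-6, Rational(-1, 3)), 36), -17), -37), 1576) = Add(Mul(Mul(2, Add(2, 36), -17), -37), 1576) = Add(Mul(Mul(2, 38, -17), -37), 1576) = Add(Mul(-1292, -37), 1576) = Add(47804, 1576) = 49380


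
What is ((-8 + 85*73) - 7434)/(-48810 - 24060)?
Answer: 1237/72870 ≈ 0.016975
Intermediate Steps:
((-8 + 85*73) - 7434)/(-48810 - 24060) = ((-8 + 6205) - 7434)/(-72870) = (6197 - 7434)*(-1/72870) = -1237*(-1/72870) = 1237/72870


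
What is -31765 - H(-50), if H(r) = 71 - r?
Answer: -31886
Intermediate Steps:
-31765 - H(-50) = -31765 - (71 - 1*(-50)) = -31765 - (71 + 50) = -31765 - 1*121 = -31765 - 121 = -31886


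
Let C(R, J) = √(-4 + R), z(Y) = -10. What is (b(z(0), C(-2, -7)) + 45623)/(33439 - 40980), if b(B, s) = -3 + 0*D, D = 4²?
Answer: -45620/7541 ≈ -6.0496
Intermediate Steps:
D = 16
b(B, s) = -3 (b(B, s) = -3 + 0*16 = -3 + 0 = -3)
(b(z(0), C(-2, -7)) + 45623)/(33439 - 40980) = (-3 + 45623)/(33439 - 40980) = 45620/(-7541) = 45620*(-1/7541) = -45620/7541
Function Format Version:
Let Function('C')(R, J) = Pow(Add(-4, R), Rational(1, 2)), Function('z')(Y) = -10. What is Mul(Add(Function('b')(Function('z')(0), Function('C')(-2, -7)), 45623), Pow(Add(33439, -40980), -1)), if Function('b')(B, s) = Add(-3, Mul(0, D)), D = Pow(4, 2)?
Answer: Rational(-45620, 7541) ≈ -6.0496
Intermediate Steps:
D = 16
Function('b')(B, s) = -3 (Function('b')(B, s) = Add(-3, Mul(0, 16)) = Add(-3, 0) = -3)
Mul(Add(Function('b')(Function('z')(0), Function('C')(-2, -7)), 45623), Pow(Add(33439, -40980), -1)) = Mul(Add(-3, 45623), Pow(Add(33439, -40980), -1)) = Mul(45620, Pow(-7541, -1)) = Mul(45620, Rational(-1, 7541)) = Rational(-45620, 7541)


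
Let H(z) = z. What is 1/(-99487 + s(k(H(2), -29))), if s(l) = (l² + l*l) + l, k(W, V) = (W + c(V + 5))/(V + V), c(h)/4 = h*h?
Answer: -841/81043186 ≈ -1.0377e-5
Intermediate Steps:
c(h) = 4*h² (c(h) = 4*(h*h) = 4*h²)
k(W, V) = (W + 4*(5 + V)²)/(2*V) (k(W, V) = (W + 4*(V + 5)²)/(V + V) = (W + 4*(5 + V)²)/((2*V)) = (W + 4*(5 + V)²)*(1/(2*V)) = (W + 4*(5 + V)²)/(2*V))
s(l) = l + 2*l² (s(l) = (l² + l²) + l = 2*l² + l = l + 2*l²)
1/(-99487 + s(k(H(2), -29))) = 1/(-99487 + ((½)*(2 + 4*(5 - 29)²)/(-29))*(1 + 2*((½)*(2 + 4*(5 - 29)²)/(-29)))) = 1/(-99487 + ((½)*(-1/29)*(2 + 4*(-24)²))*(1 + 2*((½)*(-1/29)*(2 + 4*(-24)²)))) = 1/(-99487 + ((½)*(-1/29)*(2 + 4*576))*(1 + 2*((½)*(-1/29)*(2 + 4*576)))) = 1/(-99487 + ((½)*(-1/29)*(2 + 2304))*(1 + 2*((½)*(-1/29)*(2 + 2304)))) = 1/(-99487 + ((½)*(-1/29)*2306)*(1 + 2*((½)*(-1/29)*2306))) = 1/(-99487 - 1153*(1 + 2*(-1153/29))/29) = 1/(-99487 - 1153*(1 - 2306/29)/29) = 1/(-99487 - 1153/29*(-2277/29)) = 1/(-99487 + 2625381/841) = 1/(-81043186/841) = -841/81043186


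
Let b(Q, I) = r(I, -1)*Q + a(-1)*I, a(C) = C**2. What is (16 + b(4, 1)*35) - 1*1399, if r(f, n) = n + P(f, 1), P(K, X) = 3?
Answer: -1068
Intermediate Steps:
r(f, n) = 3 + n (r(f, n) = n + 3 = 3 + n)
b(Q, I) = I + 2*Q (b(Q, I) = (3 - 1)*Q + (-1)**2*I = 2*Q + 1*I = 2*Q + I = I + 2*Q)
(16 + b(4, 1)*35) - 1*1399 = (16 + (1 + 2*4)*35) - 1*1399 = (16 + (1 + 8)*35) - 1399 = (16 + 9*35) - 1399 = (16 + 315) - 1399 = 331 - 1399 = -1068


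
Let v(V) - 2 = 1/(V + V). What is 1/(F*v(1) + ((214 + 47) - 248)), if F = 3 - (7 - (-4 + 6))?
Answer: ⅛ ≈ 0.12500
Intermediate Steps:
F = -2 (F = 3 - (7 - 1*2) = 3 - (7 - 2) = 3 - 1*5 = 3 - 5 = -2)
v(V) = 2 + 1/(2*V) (v(V) = 2 + 1/(V + V) = 2 + 1/(2*V))
1/(F*v(1) + ((214 + 47) - 248)) = 1/(-2*(2 + (½)/1) + ((214 + 47) - 248)) = 1/(-2*(2 + (½)*1) + (261 - 248)) = 1/(-2*(2 + ½) + 13) = 1/(-2*5/2 + 13) = 1/(-5 + 13) = 1/8 = ⅛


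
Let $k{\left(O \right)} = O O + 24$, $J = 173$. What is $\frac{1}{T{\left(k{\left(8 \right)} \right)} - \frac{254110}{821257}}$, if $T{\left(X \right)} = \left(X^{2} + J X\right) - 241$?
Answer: $\frac{821257}{18664453729} \approx 4.4001 \cdot 10^{-5}$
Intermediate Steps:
$k{\left(O \right)} = 24 + O^{2}$ ($k{\left(O \right)} = O^{2} + 24 = 24 + O^{2}$)
$T{\left(X \right)} = -241 + X^{2} + 173 X$ ($T{\left(X \right)} = \left(X^{2} + 173 X\right) - 241 = -241 + X^{2} + 173 X$)
$\frac{1}{T{\left(k{\left(8 \right)} \right)} - \frac{254110}{821257}} = \frac{1}{\left(-241 + \left(24 + 8^{2}\right)^{2} + 173 \left(24 + 8^{2}\right)\right) - \frac{254110}{821257}} = \frac{1}{\left(-241 + \left(24 + 64\right)^{2} + 173 \left(24 + 64\right)\right) - \frac{254110}{821257}} = \frac{1}{\left(-241 + 88^{2} + 173 \cdot 88\right) - \frac{254110}{821257}} = \frac{1}{\left(-241 + 7744 + 15224\right) - \frac{254110}{821257}} = \frac{1}{22727 - \frac{254110}{821257}} = \frac{1}{\frac{18664453729}{821257}} = \frac{821257}{18664453729}$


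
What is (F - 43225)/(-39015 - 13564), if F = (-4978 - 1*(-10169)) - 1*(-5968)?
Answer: 32066/52579 ≈ 0.60986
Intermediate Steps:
F = 11159 (F = (-4978 + 10169) + 5968 = 5191 + 5968 = 11159)
(F - 43225)/(-39015 - 13564) = (11159 - 43225)/(-39015 - 13564) = -32066/(-52579) = -32066*(-1/52579) = 32066/52579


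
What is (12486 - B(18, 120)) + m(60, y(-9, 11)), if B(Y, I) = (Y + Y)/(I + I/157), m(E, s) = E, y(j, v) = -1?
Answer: 19822209/1580 ≈ 12546.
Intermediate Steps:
B(Y, I) = 157*Y/(79*I) (B(Y, I) = (2*Y)/(I + I*(1/157)) = (2*Y)/(I + I/157) = (2*Y)/((158*I/157)) = (2*Y)*(157/(158*I)) = 157*Y/(79*I))
(12486 - B(18, 120)) + m(60, y(-9, 11)) = (12486 - 157*18/(79*120)) + 60 = (12486 - 1*471/1580) + 60 = (12486 - 471/1580) + 60 = 19727409/1580 + 60 = 19822209/1580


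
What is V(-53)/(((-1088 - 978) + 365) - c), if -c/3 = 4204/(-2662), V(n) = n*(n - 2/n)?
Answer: -3736117/2270337 ≈ -1.6456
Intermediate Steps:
c = 6306/1331 (c = -12612/(-2662) = -12612*(-1)/2662 = -3*(-2102/1331) = 6306/1331 ≈ 4.7378)
V(-53)/(((-1088 - 978) + 365) - c) = (-2 + (-53)²)/(((-1088 - 978) + 365) - 1*6306/1331) = (-2 + 2809)/((-2066 + 365) - 6306/1331) = 2807/(-1701 - 6306/1331) = 2807/(-2270337/1331) = 2807*(-1331/2270337) = -3736117/2270337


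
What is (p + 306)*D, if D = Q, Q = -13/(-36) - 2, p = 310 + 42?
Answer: -19411/18 ≈ -1078.4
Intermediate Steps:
p = 352
Q = -59/36 (Q = -13*(-1/36) - 2 = 13/36 - 2 = -59/36 ≈ -1.6389)
D = -59/36 ≈ -1.6389
(p + 306)*D = (352 + 306)*(-59/36) = 658*(-59/36) = -19411/18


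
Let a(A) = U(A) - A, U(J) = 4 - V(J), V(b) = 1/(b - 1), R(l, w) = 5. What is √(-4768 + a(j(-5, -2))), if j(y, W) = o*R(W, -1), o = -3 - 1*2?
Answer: I*√3203538/26 ≈ 68.84*I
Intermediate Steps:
o = -5 (o = -3 - 2 = -5)
j(y, W) = -25 (j(y, W) = -5*5 = -25)
V(b) = 1/(-1 + b)
U(J) = 4 - 1/(-1 + J)
a(A) = -A + (-5 + 4*A)/(-1 + A) (a(A) = (-5 + 4*A)/(-1 + A) - A = -A + (-5 + 4*A)/(-1 + A))
√(-4768 + a(j(-5, -2))) = √(-4768 + (-1 + (-1 - 25)*(4 - 1*(-25)))/(-1 - 25)) = √(-4768 + (-1 - 26*(4 + 25))/(-26)) = √(-4768 - (-1 - 26*29)/26) = √(-4768 - (-1 - 754)/26) = √(-4768 - 1/26*(-755)) = √(-4768 + 755/26) = √(-123213/26) = I*√3203538/26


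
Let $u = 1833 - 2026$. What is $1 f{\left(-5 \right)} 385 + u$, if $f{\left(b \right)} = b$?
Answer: $-2118$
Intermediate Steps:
$u = -193$
$1 f{\left(-5 \right)} 385 + u = 1 \left(-5\right) 385 - 193 = \left(-5\right) 385 - 193 = -1925 - 193 = -2118$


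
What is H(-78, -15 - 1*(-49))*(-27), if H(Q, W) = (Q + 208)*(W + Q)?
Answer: 154440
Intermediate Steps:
H(Q, W) = (208 + Q)*(Q + W)
H(-78, -15 - 1*(-49))*(-27) = ((-78)² + 208*(-78) + 208*(-15 - 1*(-49)) - 78*(-15 - 1*(-49)))*(-27) = (6084 - 16224 + 208*(-15 + 49) - 78*(-15 + 49))*(-27) = (6084 - 16224 + 208*34 - 78*34)*(-27) = (6084 - 16224 + 7072 - 2652)*(-27) = -5720*(-27) = 154440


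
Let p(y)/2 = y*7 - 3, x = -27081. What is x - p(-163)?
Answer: -24793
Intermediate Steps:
p(y) = -6 + 14*y (p(y) = 2*(y*7 - 3) = 2*(7*y - 3) = 2*(-3 + 7*y) = -6 + 14*y)
x - p(-163) = -27081 - (-6 + 14*(-163)) = -27081 - (-6 - 2282) = -27081 - 1*(-2288) = -27081 + 2288 = -24793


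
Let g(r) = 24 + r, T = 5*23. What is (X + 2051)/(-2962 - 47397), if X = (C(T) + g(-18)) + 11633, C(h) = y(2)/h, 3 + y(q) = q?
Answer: -1574349/5791285 ≈ -0.27185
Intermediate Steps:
y(q) = -3 + q
T = 115
C(h) = -1/h (C(h) = (-3 + 2)/h = -1/h)
X = 1338484/115 (X = (-1/115 + (24 - 18)) + 11633 = (-1*1/115 + 6) + 11633 = (-1/115 + 6) + 11633 = 689/115 + 11633 = 1338484/115 ≈ 11639.)
(X + 2051)/(-2962 - 47397) = (1338484/115 + 2051)/(-2962 - 47397) = (1574349/115)/(-50359) = (1574349/115)*(-1/50359) = -1574349/5791285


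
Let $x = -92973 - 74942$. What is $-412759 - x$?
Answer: $-244844$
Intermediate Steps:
$x = -167915$ ($x = -92973 - 74942 = -167915$)
$-412759 - x = -412759 - -167915 = -412759 + 167915 = -244844$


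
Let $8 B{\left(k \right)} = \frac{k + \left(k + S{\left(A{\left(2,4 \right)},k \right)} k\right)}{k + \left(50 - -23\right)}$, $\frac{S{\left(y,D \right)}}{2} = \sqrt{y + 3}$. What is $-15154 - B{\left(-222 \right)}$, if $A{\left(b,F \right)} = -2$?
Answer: $- \frac{2258057}{149} \approx -15155.0$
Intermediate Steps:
$S{\left(y,D \right)} = 2 \sqrt{3 + y}$ ($S{\left(y,D \right)} = 2 \sqrt{y + 3} = 2 \sqrt{3 + y}$)
$B{\left(k \right)} = \frac{k}{2 \left(73 + k\right)}$ ($B{\left(k \right)} = \frac{\left(k + \left(k + 2 \sqrt{3 - 2} k\right)\right) \frac{1}{k + \left(50 - -23\right)}}{8} = \frac{\left(k + \left(k + 2 \sqrt{1} k\right)\right) \frac{1}{k + \left(50 + 23\right)}}{8} = \frac{\left(k + \left(k + 2 \cdot 1 k\right)\right) \frac{1}{k + 73}}{8} = \frac{\left(k + \left(k + 2 k\right)\right) \frac{1}{73 + k}}{8} = \frac{\left(k + 3 k\right) \frac{1}{73 + k}}{8} = \frac{4 k \frac{1}{73 + k}}{8} = \frac{k}{2 \left(73 + k\right)}$)
$-15154 - B{\left(-222 \right)} = -15154 - \frac{1}{2} \left(-222\right) \frac{1}{73 - 222} = -15154 - \frac{1}{2} \left(-222\right) \frac{1}{-149} = -15154 - \frac{1}{2} \left(-222\right) \left(- \frac{1}{149}\right) = -15154 - \frac{111}{149} = - \frac{2258057}{149}$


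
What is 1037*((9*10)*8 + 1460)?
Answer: 2260660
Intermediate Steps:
1037*((9*10)*8 + 1460) = 1037*(90*8 + 1460) = 1037*(720 + 1460) = 1037*2180 = 2260660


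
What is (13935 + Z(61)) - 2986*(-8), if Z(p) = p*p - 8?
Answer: 41536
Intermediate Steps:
Z(p) = -8 + p² (Z(p) = p² - 8 = -8 + p²)
(13935 + Z(61)) - 2986*(-8) = (13935 + (-8 + 61²)) - 2986*(-8) = (13935 + (-8 + 3721)) + 23888 = (13935 + 3713) + 23888 = 17648 + 23888 = 41536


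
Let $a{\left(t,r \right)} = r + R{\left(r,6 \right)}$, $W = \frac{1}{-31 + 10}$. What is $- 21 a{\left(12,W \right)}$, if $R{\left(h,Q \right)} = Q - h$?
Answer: $-126$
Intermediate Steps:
$W = - \frac{1}{21}$ ($W = \frac{1}{-21} = - \frac{1}{21} \approx -0.047619$)
$a{\left(t,r \right)} = 6$ ($a{\left(t,r \right)} = r - \left(-6 + r\right) = 6$)
$- 21 a{\left(12,W \right)} = \left(-21\right) 6 = -126$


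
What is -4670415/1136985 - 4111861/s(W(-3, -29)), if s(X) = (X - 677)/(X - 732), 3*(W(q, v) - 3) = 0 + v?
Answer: -690672332098235/155463749 ≈ -4.4427e+6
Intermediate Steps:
W(q, v) = 3 + v/3 (W(q, v) = 3 + (0 + v)/3 = 3 + v/3)
s(X) = (-677 + X)/(-732 + X)
-4670415/1136985 - 4111861/s(W(-3, -29)) = -4670415/1136985 - 4111861*(-732 + (3 + (1/3)*(-29)))/(-677 + (3 + (1/3)*(-29))) = -4670415*1/1136985 - 4111861*(-732 + (3 - 29/3))/(-677 + (3 - 29/3)) = -311361/75799 - 4111861*(-732 - 20/3)/(-677 - 20/3) = -311361/75799 - 4111861/(-2051/3/(-2216/3)) = -311361/75799 - 4111861/((-3/2216*(-2051/3))) = -311361/75799 - 4111861/2051/2216 = -311361/75799 - 4111861*2216/2051 = -311361/75799 - 9111883976/2051 = -690672332098235/155463749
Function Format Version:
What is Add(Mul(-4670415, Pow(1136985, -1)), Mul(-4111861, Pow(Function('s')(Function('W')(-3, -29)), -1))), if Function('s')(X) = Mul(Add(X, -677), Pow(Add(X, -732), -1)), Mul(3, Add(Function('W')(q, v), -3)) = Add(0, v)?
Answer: Rational(-690672332098235, 155463749) ≈ -4.4427e+6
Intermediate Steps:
Function('W')(q, v) = Add(3, Mul(Rational(1, 3), v)) (Function('W')(q, v) = Add(3, Mul(Rational(1, 3), Add(0, v))) = Add(3, Mul(Rational(1, 3), v)))
Function('s')(X) = Mul(Pow(Add(-732, X), -1), Add(-677, X)) (Function('s')(X) = Mul(Add(-677, X), Pow(Add(-732, X), -1)) = Mul(Pow(Add(-732, X), -1), Add(-677, X)))
Add(Mul(-4670415, Pow(1136985, -1)), Mul(-4111861, Pow(Function('s')(Function('W')(-3, -29)), -1))) = Add(Mul(-4670415, Pow(1136985, -1)), Mul(-4111861, Pow(Mul(Pow(Add(-732, Add(3, Mul(Rational(1, 3), -29))), -1), Add(-677, Add(3, Mul(Rational(1, 3), -29)))), -1))) = Add(Mul(-4670415, Rational(1, 1136985)), Mul(-4111861, Pow(Mul(Pow(Add(-732, Add(3, Rational(-29, 3))), -1), Add(-677, Add(3, Rational(-29, 3)))), -1))) = Add(Rational(-311361, 75799), Mul(-4111861, Pow(Mul(Pow(Add(-732, Rational(-20, 3)), -1), Add(-677, Rational(-20, 3))), -1))) = Add(Rational(-311361, 75799), Mul(-4111861, Pow(Mul(Pow(Rational(-2216, 3), -1), Rational(-2051, 3)), -1))) = Add(Rational(-311361, 75799), Mul(-4111861, Pow(Mul(Rational(-3, 2216), Rational(-2051, 3)), -1))) = Add(Rational(-311361, 75799), Mul(-4111861, Pow(Rational(2051, 2216), -1))) = Add(Rational(-311361, 75799), Mul(-4111861, Rational(2216, 2051))) = Add(Rational(-311361, 75799), Rational(-9111883976, 2051)) = Rational(-690672332098235, 155463749)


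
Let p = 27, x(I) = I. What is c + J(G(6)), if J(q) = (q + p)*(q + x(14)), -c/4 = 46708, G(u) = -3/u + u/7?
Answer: -36542089/196 ≈ -1.8644e+5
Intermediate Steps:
G(u) = -3/u + u/7 (G(u) = -3/u + u*(⅐) = -3/u + u/7)
c = -186832 (c = -4*46708 = -186832)
J(q) = (14 + q)*(27 + q) (J(q) = (q + 27)*(q + 14) = (27 + q)*(14 + q) = (14 + q)*(27 + q))
c + J(G(6)) = -186832 + (378 + (-3/6 + (⅐)*6)² + 41*(-3/6 + (⅐)*6)) = -186832 + (378 + (-3*⅙ + 6/7)² + 41*(-3*⅙ + 6/7)) = -186832 + (378 + (-½ + 6/7)² + 41*(-½ + 6/7)) = -186832 + (378 + (5/14)² + 41*(5/14)) = -186832 + (378 + 25/196 + 205/14) = -186832 + 76983/196 = -36542089/196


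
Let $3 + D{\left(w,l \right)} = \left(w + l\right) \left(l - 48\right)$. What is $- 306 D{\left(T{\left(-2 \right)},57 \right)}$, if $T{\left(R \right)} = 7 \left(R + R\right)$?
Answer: $-78948$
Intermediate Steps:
$T{\left(R \right)} = 14 R$ ($T{\left(R \right)} = 7 \cdot 2 R = 14 R$)
$D{\left(w,l \right)} = -3 + \left(-48 + l\right) \left(l + w\right)$ ($D{\left(w,l \right)} = -3 + \left(w + l\right) \left(l - 48\right) = -3 + \left(l + w\right) \left(-48 + l\right) = -3 + \left(-48 + l\right) \left(l + w\right)$)
$- 306 D{\left(T{\left(-2 \right)},57 \right)} = - 306 \left(-3 + 57^{2} - 2736 - 48 \cdot 14 \left(-2\right) + 57 \cdot 14 \left(-2\right)\right) = - 306 \left(-3 + 3249 - 2736 - -1344 + 57 \left(-28\right)\right) = - 306 \left(-3 + 3249 - 2736 + 1344 - 1596\right) = \left(-306\right) 258 = -78948$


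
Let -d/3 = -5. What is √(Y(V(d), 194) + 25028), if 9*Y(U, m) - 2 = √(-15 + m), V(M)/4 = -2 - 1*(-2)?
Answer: √(225254 + √179)/3 ≈ 158.21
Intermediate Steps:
d = 15 (d = -3*(-5) = 15)
V(M) = 0 (V(M) = 4*(-2 - 1*(-2)) = 4*(-2 + 2) = 4*0 = 0)
Y(U, m) = 2/9 + √(-15 + m)/9
√(Y(V(d), 194) + 25028) = √((2/9 + √(-15 + 194)/9) + 25028) = √((2/9 + √179/9) + 25028) = √(225254/9 + √179/9)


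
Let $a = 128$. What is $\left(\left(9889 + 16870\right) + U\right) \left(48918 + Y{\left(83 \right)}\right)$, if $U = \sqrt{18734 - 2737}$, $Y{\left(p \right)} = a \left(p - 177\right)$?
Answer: $987032474 + 36886 \sqrt{15997} \approx 9.917 \cdot 10^{8}$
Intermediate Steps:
$Y{\left(p \right)} = -22656 + 128 p$ ($Y{\left(p \right)} = 128 \left(p - 177\right) = 128 \left(-177 + p\right) = -22656 + 128 p$)
$U = \sqrt{15997} \approx 126.48$
$\left(\left(9889 + 16870\right) + U\right) \left(48918 + Y{\left(83 \right)}\right) = \left(\left(9889 + 16870\right) + \sqrt{15997}\right) \left(48918 + \left(-22656 + 128 \cdot 83\right)\right) = \left(26759 + \sqrt{15997}\right) \left(48918 + \left(-22656 + 10624\right)\right) = \left(26759 + \sqrt{15997}\right) \left(48918 - 12032\right) = \left(26759 + \sqrt{15997}\right) 36886 = 987032474 + 36886 \sqrt{15997}$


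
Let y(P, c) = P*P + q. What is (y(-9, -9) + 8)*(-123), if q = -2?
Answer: -10701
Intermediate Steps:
y(P, c) = -2 + P**2 (y(P, c) = P*P - 2 = P**2 - 2 = -2 + P**2)
(y(-9, -9) + 8)*(-123) = ((-2 + (-9)**2) + 8)*(-123) = ((-2 + 81) + 8)*(-123) = (79 + 8)*(-123) = 87*(-123) = -10701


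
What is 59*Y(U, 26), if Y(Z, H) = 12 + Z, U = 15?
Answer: 1593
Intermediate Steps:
59*Y(U, 26) = 59*(12 + 15) = 59*27 = 1593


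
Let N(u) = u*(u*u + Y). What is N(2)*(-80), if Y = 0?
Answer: -640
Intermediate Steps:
N(u) = u**3 (N(u) = u*(u*u + 0) = u*(u**2 + 0) = u*u**2 = u**3)
N(2)*(-80) = 2**3*(-80) = 8*(-80) = -640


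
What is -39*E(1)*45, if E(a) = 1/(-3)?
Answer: 585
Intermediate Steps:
E(a) = -⅓
-39*E(1)*45 = -39*(-⅓)*45 = 13*45 = 585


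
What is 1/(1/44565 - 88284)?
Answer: -44565/3934376459 ≈ -1.1327e-5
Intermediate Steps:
1/(1/44565 - 88284) = 1/(-3934376459/44565) = -44565/3934376459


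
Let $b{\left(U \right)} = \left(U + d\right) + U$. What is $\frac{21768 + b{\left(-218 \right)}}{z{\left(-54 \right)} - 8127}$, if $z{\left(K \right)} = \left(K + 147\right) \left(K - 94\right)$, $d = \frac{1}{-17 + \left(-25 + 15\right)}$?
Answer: $- \frac{575963}{591057} \approx -0.97446$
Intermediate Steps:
$d = - \frac{1}{27}$ ($d = \frac{1}{-17 - 10} = \frac{1}{-27} = - \frac{1}{27} \approx -0.037037$)
$b{\left(U \right)} = - \frac{1}{27} + 2 U$ ($b{\left(U \right)} = \left(U - \frac{1}{27}\right) + U = \left(- \frac{1}{27} + U\right) + U = - \frac{1}{27} + 2 U$)
$z{\left(K \right)} = \left(-94 + K\right) \left(147 + K\right)$ ($z{\left(K \right)} = \left(147 + K\right) \left(-94 + K\right) = \left(-94 + K\right) \left(147 + K\right)$)
$\frac{21768 + b{\left(-218 \right)}}{z{\left(-54 \right)} - 8127} = \frac{21768 + \left(- \frac{1}{27} + 2 \left(-218\right)\right)}{\left(-13818 + \left(-54\right)^{2} + 53 \left(-54\right)\right) - 8127} = \frac{21768 - \frac{11773}{27}}{\left(-13818 + 2916 - 2862\right) - 8127} = \frac{21768 - \frac{11773}{27}}{-13764 - 8127} = \frac{575963}{27 \left(-21891\right)} = \frac{575963}{27} \left(- \frac{1}{21891}\right) = - \frac{575963}{591057}$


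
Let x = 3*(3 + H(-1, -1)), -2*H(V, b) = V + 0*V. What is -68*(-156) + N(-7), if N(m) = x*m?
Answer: 21069/2 ≈ 10535.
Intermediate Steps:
H(V, b) = -V/2 (H(V, b) = -(V + 0*V)/2 = -(V + 0)/2 = -V/2)
x = 21/2 (x = 3*(3 - ½*(-1)) = 3*(3 + ½) = 3*(7/2) = 21/2 ≈ 10.500)
N(m) = 21*m/2
-68*(-156) + N(-7) = -68*(-156) + (21/2)*(-7) = 10608 - 147/2 = 21069/2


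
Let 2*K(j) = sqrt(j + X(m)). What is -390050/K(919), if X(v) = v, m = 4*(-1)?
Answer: -156020*sqrt(915)/183 ≈ -25789.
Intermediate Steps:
m = -4
K(j) = sqrt(-4 + j)/2 (K(j) = sqrt(j - 4)/2 = sqrt(-4 + j)/2)
-390050/K(919) = -390050*2/sqrt(-4 + 919) = -390050*2*sqrt(915)/915 = -156020*sqrt(915)/183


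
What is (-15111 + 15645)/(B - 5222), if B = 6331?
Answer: 534/1109 ≈ 0.48151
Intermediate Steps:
(-15111 + 15645)/(B - 5222) = (-15111 + 15645)/(6331 - 5222) = 534/1109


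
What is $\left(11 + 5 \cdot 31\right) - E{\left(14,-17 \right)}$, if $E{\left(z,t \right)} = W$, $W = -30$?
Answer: $196$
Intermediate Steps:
$E{\left(z,t \right)} = -30$
$\left(11 + 5 \cdot 31\right) - E{\left(14,-17 \right)} = \left(11 + 5 \cdot 31\right) - -30 = \left(11 + 155\right) + 30 = 166 + 30 = 196$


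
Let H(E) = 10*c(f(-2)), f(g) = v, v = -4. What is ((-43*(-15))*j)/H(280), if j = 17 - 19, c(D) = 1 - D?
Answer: -129/5 ≈ -25.800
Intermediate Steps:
f(g) = -4
j = -2
H(E) = 50 (H(E) = 10*(1 - 1*(-4)) = 10*(1 + 4) = 10*5 = 50)
((-43*(-15))*j)/H(280) = (-43*(-15)*(-2))/50 = (645*(-2))*(1/50) = -1290*1/50 = -129/5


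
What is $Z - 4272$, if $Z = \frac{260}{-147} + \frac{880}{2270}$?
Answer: $- \frac{142598452}{33369} \approx -4273.4$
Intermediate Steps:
$Z = - \frac{46084}{33369}$ ($Z = 260 \left(- \frac{1}{147}\right) + 880 \cdot \frac{1}{2270} = - \frac{260}{147} + \frac{88}{227} = - \frac{46084}{33369} \approx -1.381$)
$Z - 4272 = - \frac{46084}{33369} - 4272 = - \frac{142598452}{33369}$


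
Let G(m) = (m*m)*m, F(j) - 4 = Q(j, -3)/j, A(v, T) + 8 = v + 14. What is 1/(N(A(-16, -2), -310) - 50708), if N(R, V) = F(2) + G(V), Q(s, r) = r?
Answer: -2/59683411 ≈ -3.3510e-8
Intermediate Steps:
A(v, T) = 6 + v (A(v, T) = -8 + (v + 14) = -8 + (14 + v) = 6 + v)
F(j) = 4 - 3/j
G(m) = m³ (G(m) = m²*m = m³)
N(R, V) = 5/2 + V³ (N(R, V) = (4 - 3/2) + V³ = 5/2 + V³)
1/(N(A(-16, -2), -310) - 50708) = 1/((5/2 + (-310)³) - 50708) = 1/((5/2 - 29791000) - 50708) = 1/(-59581995/2 - 50708) = 1/(-59683411/2) = -2/59683411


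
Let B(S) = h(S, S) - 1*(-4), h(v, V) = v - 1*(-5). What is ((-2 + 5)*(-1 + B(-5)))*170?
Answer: 1530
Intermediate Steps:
h(v, V) = 5 + v (h(v, V) = v + 5 = 5 + v)
B(S) = 9 + S (B(S) = (5 + S) - 1*(-4) = (5 + S) + 4 = 9 + S)
((-2 + 5)*(-1 + B(-5)))*170 = ((-2 + 5)*(-1 + (9 - 5)))*170 = (3*(-1 + 4))*170 = (3*3)*170 = 9*170 = 1530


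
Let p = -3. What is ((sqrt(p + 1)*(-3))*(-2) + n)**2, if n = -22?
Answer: 412 - 264*I*sqrt(2) ≈ 412.0 - 373.35*I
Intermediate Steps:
((sqrt(p + 1)*(-3))*(-2) + n)**2 = ((sqrt(-3 + 1)*(-3))*(-2) - 22)**2 = ((sqrt(-2)*(-3))*(-2) - 22)**2 = (((I*sqrt(2))*(-3))*(-2) - 22)**2 = (-3*I*sqrt(2)*(-2) - 22)**2 = (6*I*sqrt(2) - 22)**2 = (-22 + 6*I*sqrt(2))**2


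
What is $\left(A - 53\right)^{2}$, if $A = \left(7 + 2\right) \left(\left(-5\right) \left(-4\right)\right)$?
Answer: $16129$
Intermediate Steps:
$A = 180$ ($A = 9 \cdot 20 = 180$)
$\left(A - 53\right)^{2} = \left(180 - 53\right)^{2} = 127^{2} = 16129$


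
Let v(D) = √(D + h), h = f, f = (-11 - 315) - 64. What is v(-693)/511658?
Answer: 19*I*√3/511658 ≈ 6.4318e-5*I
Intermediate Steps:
f = -390 (f = -326 - 64 = -390)
h = -390
v(D) = √(-390 + D) (v(D) = √(D - 390) = √(-390 + D))
v(-693)/511658 = √(-390 - 693)/511658 = √(-1083)*(1/511658) = (19*I*√3)*(1/511658) = 19*I*√3/511658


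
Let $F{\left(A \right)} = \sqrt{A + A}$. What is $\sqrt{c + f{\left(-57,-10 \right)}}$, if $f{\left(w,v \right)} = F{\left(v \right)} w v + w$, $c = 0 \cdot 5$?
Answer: $\sqrt{-57 + 1140 i \sqrt{5}} \approx 35.304 + 36.102 i$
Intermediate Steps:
$c = 0$
$F{\left(A \right)} = \sqrt{2} \sqrt{A}$ ($F{\left(A \right)} = \sqrt{2 A} = \sqrt{2} \sqrt{A}$)
$f{\left(w,v \right)} = w + w \sqrt{2} v^{\frac{3}{2}}$ ($f{\left(w,v \right)} = \sqrt{2} \sqrt{v} w v + w = w \sqrt{2} \sqrt{v} v + w = w \sqrt{2} v^{\frac{3}{2}} + w = w + w \sqrt{2} v^{\frac{3}{2}}$)
$\sqrt{c + f{\left(-57,-10 \right)}} = \sqrt{0 - 57 \left(1 + \sqrt{2} \left(-10\right)^{\frac{3}{2}}\right)} = \sqrt{0 - 57 \left(1 + \sqrt{2} \left(- 10 i \sqrt{10}\right)\right)} = \sqrt{0 - 57 \left(1 - 20 i \sqrt{5}\right)} = \sqrt{0 - \left(57 - 1140 i \sqrt{5}\right)} = \sqrt{-57 + 1140 i \sqrt{5}}$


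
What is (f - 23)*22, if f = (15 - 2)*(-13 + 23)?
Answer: 2354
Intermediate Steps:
f = 130 (f = 13*10 = 130)
(f - 23)*22 = (130 - 23)*22 = 107*22 = 2354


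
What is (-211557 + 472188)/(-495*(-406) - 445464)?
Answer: -28959/27166 ≈ -1.0660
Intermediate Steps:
(-211557 + 472188)/(-495*(-406) - 445464) = 260631/(200970 - 445464) = 260631/(-244494) = 260631*(-1/244494) = -28959/27166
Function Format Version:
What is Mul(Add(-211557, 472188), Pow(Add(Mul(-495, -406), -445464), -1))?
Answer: Rational(-28959, 27166) ≈ -1.0660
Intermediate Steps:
Mul(Add(-211557, 472188), Pow(Add(Mul(-495, -406), -445464), -1)) = Mul(260631, Pow(Add(200970, -445464), -1)) = Mul(260631, Pow(-244494, -1)) = Mul(260631, Rational(-1, 244494)) = Rational(-28959, 27166)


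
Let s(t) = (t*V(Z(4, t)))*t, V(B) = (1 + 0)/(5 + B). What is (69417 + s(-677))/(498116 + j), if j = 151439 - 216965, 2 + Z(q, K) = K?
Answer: 46328729/291565660 ≈ 0.15890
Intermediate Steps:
Z(q, K) = -2 + K
V(B) = 1/(5 + B)
j = -65526
s(t) = t²/(3 + t) (s(t) = (t/(5 + (-2 + t)))*t = (t/(3 + t))*t = t²/(3 + t))
(69417 + s(-677))/(498116 + j) = (69417 + (-677)²/(3 - 677))/(498116 - 65526) = (69417 + 458329/(-674))/432590 = (69417 + 458329*(-1/674))*(1/432590) = (69417 - 458329/674)*(1/432590) = (46328729/674)*(1/432590) = 46328729/291565660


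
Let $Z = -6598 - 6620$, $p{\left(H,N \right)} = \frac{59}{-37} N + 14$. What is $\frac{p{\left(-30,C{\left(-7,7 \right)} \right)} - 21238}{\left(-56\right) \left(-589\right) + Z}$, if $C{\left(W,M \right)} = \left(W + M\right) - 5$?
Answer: $- \frac{784993}{731342} \approx -1.0734$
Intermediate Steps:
$C{\left(W,M \right)} = -5 + M + W$ ($C{\left(W,M \right)} = \left(M + W\right) - 5 = -5 + M + W$)
$p{\left(H,N \right)} = 14 - \frac{59 N}{37}$ ($p{\left(H,N \right)} = 59 \left(- \frac{1}{37}\right) N + 14 = - \frac{59 N}{37} + 14 = 14 - \frac{59 N}{37}$)
$Z = -13218$ ($Z = -6598 - 6620 = -13218$)
$\frac{p{\left(-30,C{\left(-7,7 \right)} \right)} - 21238}{\left(-56\right) \left(-589\right) + Z} = \frac{\left(14 - \frac{59 \left(-5 + 7 - 7\right)}{37}\right) - 21238}{\left(-56\right) \left(-589\right) - 13218} = \frac{\left(14 - - \frac{295}{37}\right) - 21238}{32984 - 13218} = \frac{\left(14 + \frac{295}{37}\right) - 21238}{19766} = \left(\frac{813}{37} - 21238\right) \frac{1}{19766} = \left(- \frac{784993}{37}\right) \frac{1}{19766} = - \frac{784993}{731342}$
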